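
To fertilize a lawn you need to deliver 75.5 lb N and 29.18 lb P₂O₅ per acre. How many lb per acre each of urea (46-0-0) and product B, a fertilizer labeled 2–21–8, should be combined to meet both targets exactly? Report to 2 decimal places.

158.09 lb urea, 138.95 lb product B

With a, b = lb per acre of urea and product B:
N: 0.46·a + 0.02·b = 75.5
P₂O₅: 0·a + 0.21·b = 29.18
Solving simultaneously: a = 158.089, b = 138.952.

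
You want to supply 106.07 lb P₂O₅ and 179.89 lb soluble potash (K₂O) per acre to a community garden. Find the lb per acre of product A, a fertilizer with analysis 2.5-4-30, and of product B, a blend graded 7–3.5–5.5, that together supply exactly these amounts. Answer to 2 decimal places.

Let a = lb of product A, b = lb of product B (per acre).
P₂O₅: 0.04·a + 0.035·b = 106.07
K₂O: 0.3·a + 0.055·b = 179.89
From row1: a = (106.07 − 0.035·b) / 0.04.
Into row2: 0.3·(106.07 − 0.035·b)/0.04 + 0.055·b = 179.89 → b = 2966.916, a = 55.6988.

55.70 lb product A, 2966.92 lb product B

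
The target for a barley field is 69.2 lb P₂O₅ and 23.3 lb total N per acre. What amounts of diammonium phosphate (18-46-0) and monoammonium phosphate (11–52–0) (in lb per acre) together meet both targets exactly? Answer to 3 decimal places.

With a, b = lb per acre of diammonium phosphate and monoammonium phosphate:
P₂O₅: 0.46·a + 0.52·b = 69.2
N: 0.18·a + 0.11·b = 23.3
From row1: a = (69.2 − 0.52·b) / 0.46.
Into row2: 0.18·(69.2 − 0.52·b)/0.46 + 0.11·b = 23.3 → b = 40.4186, a = 104.7442.

104.744 lb diammonium phosphate, 40.419 lb monoammonium phosphate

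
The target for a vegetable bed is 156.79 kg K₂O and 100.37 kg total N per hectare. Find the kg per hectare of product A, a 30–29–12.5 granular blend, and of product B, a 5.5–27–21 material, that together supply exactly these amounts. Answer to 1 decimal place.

221.9 kg product A, 614.5 kg product B

Per-hectare balance (a = product A, b = product B):
K₂O: 0.125·a + 0.21·b = 156.79
N: 0.3·a + 0.055·b = 100.37
Solving simultaneously: a = 221.902, b = 614.535.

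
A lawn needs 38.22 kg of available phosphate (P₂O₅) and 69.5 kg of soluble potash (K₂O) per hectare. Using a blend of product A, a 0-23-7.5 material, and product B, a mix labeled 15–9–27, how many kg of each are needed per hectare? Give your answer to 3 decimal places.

73.431 kg product A, 237.010 kg product B

With a, b = kg per hectare of product A and product B:
P₂O₅: 0.23·a + 0.09·b = 38.22
K₂O: 0.075·a + 0.27·b = 69.5
Eliminate b: (row1) − 0.09/0.27·(row2) → 0.205·a = 15.0533, so a = 73.4309.
Then b = (69.5 − 0.075·73.4309) / 0.27 = 237.0099.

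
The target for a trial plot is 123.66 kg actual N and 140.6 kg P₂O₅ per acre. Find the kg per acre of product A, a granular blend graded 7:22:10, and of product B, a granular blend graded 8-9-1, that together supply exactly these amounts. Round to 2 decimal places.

With a, b = kg per acre of product A and product B:
N: 0.07·a + 0.08·b = 123.66
P₂O₅: 0.22·a + 0.09·b = 140.6
Solving simultaneously: a = 10.4956, b = 1536.566.

10.50 kg product A, 1536.57 kg product B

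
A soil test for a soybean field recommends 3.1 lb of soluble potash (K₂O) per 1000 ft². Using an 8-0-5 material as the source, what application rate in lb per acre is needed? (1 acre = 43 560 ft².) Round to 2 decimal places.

2700.72 lb of product per acre

Product per 1000 ft² = 3.1 / 5% = 62 lb.
Convert to per acre: 62 × 43.56 = 2700.72 lb.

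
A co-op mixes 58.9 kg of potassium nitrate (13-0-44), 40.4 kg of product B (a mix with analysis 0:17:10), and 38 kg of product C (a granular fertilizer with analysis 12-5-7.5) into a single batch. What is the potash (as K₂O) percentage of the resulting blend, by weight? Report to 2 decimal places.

Total mass = 58.9 + 40.4 + 38 = 137.3 kg.
K₂O mass = 44%×58.9 + 10%×40.4 + 7.5%×38 = 32.806 kg.
% K₂O = 32.806 / 137.3 = 23.8937%.

23.89% K₂O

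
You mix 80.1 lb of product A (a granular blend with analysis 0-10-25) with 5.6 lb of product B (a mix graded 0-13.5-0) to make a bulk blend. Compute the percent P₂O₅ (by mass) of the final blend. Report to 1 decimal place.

10.2% P₂O₅

Total mass = 80.1 + 5.6 = 85.7 lb.
P₂O₅ mass = 10%×80.1 + 13.5%×5.6 = 8.766 lb.
% P₂O₅ = 8.766 / 85.7 = 10.2287%.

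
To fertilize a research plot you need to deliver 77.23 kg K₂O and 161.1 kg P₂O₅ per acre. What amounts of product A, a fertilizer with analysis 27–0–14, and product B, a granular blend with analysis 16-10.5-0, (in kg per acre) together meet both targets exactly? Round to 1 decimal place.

Per-acre balance (a = product A, b = product B):
K₂O: 0.14·a + 0·b = 77.23
P₂O₅: 0·a + 0.105·b = 161.1
Solving simultaneously: a = 551.643, b = 1534.29.

551.6 kg product A, 1534.3 kg product B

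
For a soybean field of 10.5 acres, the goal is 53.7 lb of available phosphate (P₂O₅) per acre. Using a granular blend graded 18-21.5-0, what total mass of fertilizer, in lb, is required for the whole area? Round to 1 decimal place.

2622.6 lb

Product per acre = 53.7 / 21.5% = 249.767 lb.
Total product = 249.767 × 10.5 = 2622.56 lb.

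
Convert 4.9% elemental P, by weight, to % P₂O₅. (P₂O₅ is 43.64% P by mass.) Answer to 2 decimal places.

11.23% P₂O₅

%P₂O₅ = 4.9 / 0.4364 = 11.2282%.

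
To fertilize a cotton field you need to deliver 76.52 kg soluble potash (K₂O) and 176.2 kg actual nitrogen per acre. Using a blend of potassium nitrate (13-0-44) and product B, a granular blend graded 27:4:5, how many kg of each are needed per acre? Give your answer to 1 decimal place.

Let a = kg of potassium nitrate, b = kg of product B (per acre).
K₂O: 0.44·a + 0.05·b = 76.52
N: 0.13·a + 0.27·b = 176.2
Eliminate b: (row1) − 0.05/0.27·(row2) → 0.415926·a = 43.8904, so a = 105.524.
Then b = (176.2 − 0.13·105.524) / 0.27 = 601.785.

105.5 kg potassium nitrate, 601.8 kg product B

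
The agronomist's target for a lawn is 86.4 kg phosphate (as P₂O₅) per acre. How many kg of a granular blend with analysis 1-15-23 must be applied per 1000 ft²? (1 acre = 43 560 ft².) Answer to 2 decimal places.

13.22 kg of product per thousand sq ft

Product per acre = 86.4 / 15% = 576 kg.
Convert to per 1000 ft²: 576 × 0.0229568 = 13.2231 kg.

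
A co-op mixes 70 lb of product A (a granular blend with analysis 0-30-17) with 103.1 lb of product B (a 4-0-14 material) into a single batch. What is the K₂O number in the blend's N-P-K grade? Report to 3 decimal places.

Total mass = 70 + 103.1 = 173.1 lb.
K₂O mass = 17%×70 + 14%×103.1 = 26.334 lb.
% K₂O = 26.334 / 173.1 = 15.2132%.

15.213% K₂O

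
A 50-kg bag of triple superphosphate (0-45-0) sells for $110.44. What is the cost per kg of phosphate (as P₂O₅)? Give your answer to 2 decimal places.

P₂O₅ in bag = 50 × 45% = 22.5 kg.
Cost per kg P₂O₅ = $110.44 / 22.5 = $4.9084.

$4.91 per kg P₂O₅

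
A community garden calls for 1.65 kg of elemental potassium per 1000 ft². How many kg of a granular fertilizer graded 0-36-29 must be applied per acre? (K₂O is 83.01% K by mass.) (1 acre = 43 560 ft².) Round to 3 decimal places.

As K₂O: 1.65 / 0.8301 = 1.98771 kg per 1000 ft².
Product per 1000 ft² = 1.98771 / 29% = 6.85418 kg.
Convert to per acre: 6.85418 × 43.56 = 298.5681 kg.

298.568 kg of product per acre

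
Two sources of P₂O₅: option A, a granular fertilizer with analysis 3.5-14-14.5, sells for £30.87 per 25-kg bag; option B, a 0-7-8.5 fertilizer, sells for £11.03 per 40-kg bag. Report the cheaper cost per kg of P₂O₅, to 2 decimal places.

option A: P₂O₅ per bag = 25 × 14% = 3.5 kg; cost = 30.87 / 3.5 = £8.8200/kg P₂O₅.
option B: P₂O₅ per bag = 40 × 7% = 2.8 kg; cost = 11.03 / 2.8 = £3.9393/kg P₂O₅.
option B is cheaper.

£3.94 per kg P₂O₅ (option B)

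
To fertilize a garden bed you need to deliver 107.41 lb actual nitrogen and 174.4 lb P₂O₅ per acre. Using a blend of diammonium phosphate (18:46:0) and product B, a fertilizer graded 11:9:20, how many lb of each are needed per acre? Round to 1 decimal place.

276.7 lb diammonium phosphate, 523.7 lb product B

Per-acre balance (a = diammonium phosphate, b = product B):
N: 0.18·a + 0.11·b = 107.41
P₂O₅: 0.46·a + 0.09·b = 174.4
Eliminate a: (row1) − 0.18/0.46·(row2) → 0.0747826·b = 39.1665, so b = 523.738.
Back-substitute: a = (107.41 − 0.11·523.738) / 0.18 = 276.66.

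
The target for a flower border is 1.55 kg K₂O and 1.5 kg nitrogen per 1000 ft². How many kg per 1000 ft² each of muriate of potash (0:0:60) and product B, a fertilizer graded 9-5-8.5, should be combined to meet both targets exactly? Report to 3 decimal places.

0.222 kg muriate of potash, 16.667 kg product B

Per-1000 ft² balance (a = muriate of potash, b = product B):
K₂O: 0.6·a + 0.085·b = 1.55
N: 0·a + 0.09·b = 1.5
Solving simultaneously: a = 0.222222, b = 16.6667.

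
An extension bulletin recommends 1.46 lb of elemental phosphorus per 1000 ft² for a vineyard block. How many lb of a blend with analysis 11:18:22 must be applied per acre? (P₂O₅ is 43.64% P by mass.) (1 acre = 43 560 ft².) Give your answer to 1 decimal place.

As P₂O₅: 1.46 / 0.4364 = 3.34555 lb per 1000 ft².
Product per 1000 ft² = 3.34555 / 18% = 18.5864 lb.
Convert to per acre: 18.5864 × 43.56 = 809.624 lb.

809.6 lb of product per acre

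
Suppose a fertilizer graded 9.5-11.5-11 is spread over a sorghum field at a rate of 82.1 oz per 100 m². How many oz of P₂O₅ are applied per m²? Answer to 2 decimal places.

P₂O₅ per 100 m² = 82.1 × 11.5% = 9.4415 oz.
Convert to per m²: 9.4415 × 0.01 = 0.094415 oz.

0.09 oz P₂O₅ per sq m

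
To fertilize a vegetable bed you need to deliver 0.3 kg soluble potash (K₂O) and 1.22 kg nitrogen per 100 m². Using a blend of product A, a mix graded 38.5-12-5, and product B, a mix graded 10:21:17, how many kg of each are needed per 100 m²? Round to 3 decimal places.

Per-100 m² balance (a = product A, b = product B):
K₂O: 0.05·a + 0.17·b = 0.3
N: 0.385·a + 0.1·b = 1.22
Eliminate a: (row1) − 0.05/0.385·(row2) → 0.157013·b = 0.141558, so b = 0.901572.
Back-substitute: a = (0.3 − 0.17·0.901572) / 0.05 = 2.93466.

2.935 kg product A, 0.902 kg product B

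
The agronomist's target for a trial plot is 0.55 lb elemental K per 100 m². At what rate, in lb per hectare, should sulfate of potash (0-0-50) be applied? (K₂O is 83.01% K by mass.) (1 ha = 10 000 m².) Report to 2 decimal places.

132.51 lb of product per hectare

As K₂O: 0.55 / 0.8301 = 0.662571 lb per 100 m².
Product per 100 m² = 0.662571 / 50% = 1.32514 lb.
Convert to per hectare: 1.32514 × 100 = 132.514 lb.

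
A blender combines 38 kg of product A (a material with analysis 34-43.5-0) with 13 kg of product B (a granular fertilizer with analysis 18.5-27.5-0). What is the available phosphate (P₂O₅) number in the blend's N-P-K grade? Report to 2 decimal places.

39.42% P₂O₅

Total mass = 38 + 13 = 51 kg.
P₂O₅ mass = 43.5%×38 + 27.5%×13 = 20.105 kg.
% P₂O₅ = 20.105 / 51 = 39.4216%.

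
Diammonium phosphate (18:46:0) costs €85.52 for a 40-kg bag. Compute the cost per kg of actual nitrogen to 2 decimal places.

N in bag = 40 × 18% = 7.2 kg.
Cost per kg N = €85.52 / 7.2 = €11.8778.

€11.88 per kg N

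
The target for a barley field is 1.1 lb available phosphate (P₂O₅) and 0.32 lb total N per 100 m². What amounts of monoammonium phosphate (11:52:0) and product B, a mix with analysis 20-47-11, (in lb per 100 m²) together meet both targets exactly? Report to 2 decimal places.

Let a = lb of monoammonium phosphate, b = lb of product B (per 100 m²).
P₂O₅: 0.52·a + 0.47·b = 1.1
N: 0.11·a + 0.2·b = 0.32
From row1: a = (1.1 − 0.47·b) / 0.52.
Into row2: 0.11·(1.1 − 0.47·b)/0.52 + 0.2·b = 0.32 → b = 0.868069, a = 1.33078.

1.33 lb monoammonium phosphate, 0.87 lb product B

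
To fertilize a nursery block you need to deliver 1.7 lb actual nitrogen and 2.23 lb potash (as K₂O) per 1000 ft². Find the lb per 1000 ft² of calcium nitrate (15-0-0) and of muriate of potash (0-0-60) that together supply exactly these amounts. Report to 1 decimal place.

With a, b = lb per 1000 ft² of calcium nitrate and muriate of potash:
N: 0.15·a + 0·b = 1.7
K₂O: 0·a + 0.6·b = 2.23
Solving simultaneously: a = 11.3333, b = 3.71667.

11.3 lb calcium nitrate, 3.7 lb muriate of potash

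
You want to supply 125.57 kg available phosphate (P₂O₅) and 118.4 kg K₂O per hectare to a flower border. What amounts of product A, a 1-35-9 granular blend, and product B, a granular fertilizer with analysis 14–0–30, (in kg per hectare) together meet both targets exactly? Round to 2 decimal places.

Per-hectare balance (a = product A, b = product B):
P₂O₅: 0.35·a + 0·b = 125.57
K₂O: 0.09·a + 0.3·b = 118.4
Eliminate a: (row1) − 0.35/0.09·(row2) → -1.16667·b = -334.874, so b = 287.035.
Back-substitute: a = (125.57 − 0·287.035) / 0.35 = 358.771.

358.77 kg product A, 287.04 kg product B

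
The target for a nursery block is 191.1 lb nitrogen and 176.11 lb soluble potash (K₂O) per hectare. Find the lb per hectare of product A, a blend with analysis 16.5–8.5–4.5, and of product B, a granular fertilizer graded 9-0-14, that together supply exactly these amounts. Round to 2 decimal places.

572.39 lb product A, 1073.94 lb product B

Per-hectare balance (a = product A, b = product B):
N: 0.165·a + 0.09·b = 191.1
K₂O: 0.045·a + 0.14·b = 176.11
From row1: a = (191.1 − 0.09·b) / 0.165.
Into row2: 0.045·(191.1 − 0.09·b)/0.165 + 0.14·b = 176.11 → b = 1073.9449, a = 572.394.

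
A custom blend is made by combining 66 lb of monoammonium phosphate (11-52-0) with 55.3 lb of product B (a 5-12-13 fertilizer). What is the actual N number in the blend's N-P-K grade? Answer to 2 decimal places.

8.26% N

Total mass = 66 + 55.3 = 121.3 lb.
N mass = 11%×66 + 5%×55.3 = 10.025 lb.
% N = 10.025 / 121.3 = 8.26463%.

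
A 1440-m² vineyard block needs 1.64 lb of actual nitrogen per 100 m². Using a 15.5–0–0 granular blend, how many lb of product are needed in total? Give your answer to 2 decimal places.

152.36 lb

Product per 100 m² = 1.64 / 15.5% = 10.5806 lb.
Total product = 10.5806 × 1440 / 100 = 152.361 lb.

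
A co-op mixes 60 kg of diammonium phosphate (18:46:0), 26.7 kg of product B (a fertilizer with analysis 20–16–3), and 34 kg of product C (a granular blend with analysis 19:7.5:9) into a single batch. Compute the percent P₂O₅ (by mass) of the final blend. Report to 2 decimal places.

28.52% P₂O₅

Total mass = 60 + 26.7 + 34 = 120.7 kg.
P₂O₅ mass = 46%×60 + 16%×26.7 + 7.5%×34 = 34.422 kg.
% P₂O₅ = 34.422 / 120.7 = 28.5186%.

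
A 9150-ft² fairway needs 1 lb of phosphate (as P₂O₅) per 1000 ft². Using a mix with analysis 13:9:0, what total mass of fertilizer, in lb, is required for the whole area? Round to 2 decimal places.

101.67 lb

Product per 1000 ft² = 1 / 9% = 11.1111 lb.
Total product = 11.1111 × 9150 / 1000 = 101.667 lb.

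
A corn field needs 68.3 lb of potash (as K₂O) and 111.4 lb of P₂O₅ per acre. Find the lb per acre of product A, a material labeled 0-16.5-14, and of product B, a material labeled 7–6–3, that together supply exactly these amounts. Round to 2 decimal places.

Let a = lb of product A, b = lb of product B (per acre).
K₂O: 0.14·a + 0.03·b = 68.3
P₂O₅: 0.165·a + 0.06·b = 111.4
Eliminate a: (row1) − 0.14/0.165·(row2) → -0.0209091·b = -26.2212, so b = 1254.058.
Back-substitute: a = (68.3 − 0.03·1254.058) / 0.14 = 219.1304.

219.13 lb product A, 1254.06 lb product B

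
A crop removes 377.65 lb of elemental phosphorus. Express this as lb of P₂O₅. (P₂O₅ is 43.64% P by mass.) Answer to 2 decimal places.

865.38 lb P₂O₅

P₂O₅ = 377.65 / 0.4364 = 865.376 lb.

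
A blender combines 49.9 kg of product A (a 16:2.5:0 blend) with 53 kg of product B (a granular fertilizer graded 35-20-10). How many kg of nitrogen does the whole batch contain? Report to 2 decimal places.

26.53 kg N

N mass = 16%×49.9 + 35%×53 = 26.534 kg.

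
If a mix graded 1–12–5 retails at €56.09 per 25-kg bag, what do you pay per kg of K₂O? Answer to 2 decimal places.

€44.87 per kg K₂O

K₂O in bag = 25 × 5% = 1.25 kg.
Cost per kg K₂O = €56.09 / 1.25 = €44.8720.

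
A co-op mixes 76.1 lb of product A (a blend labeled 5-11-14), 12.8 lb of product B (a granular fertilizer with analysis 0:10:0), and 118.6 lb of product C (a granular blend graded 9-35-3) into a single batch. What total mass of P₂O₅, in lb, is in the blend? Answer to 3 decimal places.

P₂O₅ mass = 11%×76.1 + 10%×12.8 + 35%×118.6 = 51.161 lb.

51.161 lb P₂O₅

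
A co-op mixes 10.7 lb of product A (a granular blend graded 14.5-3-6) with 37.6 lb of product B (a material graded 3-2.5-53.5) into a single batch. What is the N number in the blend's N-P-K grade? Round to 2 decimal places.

Total mass = 10.7 + 37.6 = 48.3 lb.
N mass = 14.5%×10.7 + 3%×37.6 = 2.6795 lb.
% N = 2.6795 / 48.3 = 5.54762%.

5.55% N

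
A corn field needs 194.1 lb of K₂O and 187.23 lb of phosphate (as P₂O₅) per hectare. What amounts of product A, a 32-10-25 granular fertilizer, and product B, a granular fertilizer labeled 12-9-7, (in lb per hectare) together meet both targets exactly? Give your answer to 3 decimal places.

281.477 lb product A, 1767.581 lb product B

Let a = lb of product A, b = lb of product B (per hectare).
K₂O: 0.25·a + 0.07·b = 194.1
P₂O₅: 0.1·a + 0.09·b = 187.23
Solving simultaneously: a = 281.4774, b = 1767.5806.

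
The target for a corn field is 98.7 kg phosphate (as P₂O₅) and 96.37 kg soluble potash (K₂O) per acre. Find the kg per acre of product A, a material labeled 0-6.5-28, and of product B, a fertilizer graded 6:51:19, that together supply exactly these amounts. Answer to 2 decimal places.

233.01 kg product A, 163.83 kg product B

Let a = kg of product A, b = kg of product B (per acre).
P₂O₅: 0.065·a + 0.51·b = 98.7
K₂O: 0.28·a + 0.19·b = 96.37
Solving simultaneously: a = 233.007, b = 163.833.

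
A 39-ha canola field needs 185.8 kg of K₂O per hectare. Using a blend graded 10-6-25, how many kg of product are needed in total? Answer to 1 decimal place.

Product per hectare = 185.8 / 25% = 743.2 kg.
Total product = 743.2 × 39 = 28984.8 kg.

28984.8 kg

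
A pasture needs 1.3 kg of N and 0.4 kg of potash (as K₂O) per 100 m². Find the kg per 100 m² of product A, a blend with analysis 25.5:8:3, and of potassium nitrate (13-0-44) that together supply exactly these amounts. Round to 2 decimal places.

Per-100 m² balance (a = product A, b = potassium nitrate):
N: 0.255·a + 0.13·b = 1.3
K₂O: 0.03·a + 0.44·b = 0.4
From row1: a = (1.3 − 0.13·b) / 0.255.
Into row2: 0.03·(1.3 − 0.13·b)/0.255 + 0.44·b = 0.4 → b = 0.581717, a = 4.80148.

4.80 kg product A, 0.58 kg potassium nitrate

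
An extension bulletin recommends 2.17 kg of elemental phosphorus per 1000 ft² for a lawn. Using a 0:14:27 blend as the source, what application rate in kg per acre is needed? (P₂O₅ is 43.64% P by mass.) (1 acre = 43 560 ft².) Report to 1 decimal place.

As P₂O₅: 2.17 / 0.4364 = 4.9725 kg per 1000 ft².
Product per 1000 ft² = 4.9725 / 14% = 35.5179 kg.
Convert to per acre: 35.5179 × 43.56 = 1547.16 kg.

1547.2 kg of product per acre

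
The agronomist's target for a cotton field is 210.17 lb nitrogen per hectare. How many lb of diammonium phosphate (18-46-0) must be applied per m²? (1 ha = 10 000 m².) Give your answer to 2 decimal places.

0.12 lb of product per sq m

Product per hectare = 210.17 / 18% = 1167.61 lb.
Convert to per m²: 1167.61 × 0.0001 = 0.116761 lb.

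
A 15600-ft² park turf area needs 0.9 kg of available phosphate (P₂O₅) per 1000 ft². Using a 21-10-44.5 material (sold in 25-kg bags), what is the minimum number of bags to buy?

Product per 1000 ft² = 0.9 / 10% = 9 kg.
Total product = 9 × 15600 / 1000 = 140.4 kg.
Bags = ⌈140.4 / 25⌉ = 6.

6 bags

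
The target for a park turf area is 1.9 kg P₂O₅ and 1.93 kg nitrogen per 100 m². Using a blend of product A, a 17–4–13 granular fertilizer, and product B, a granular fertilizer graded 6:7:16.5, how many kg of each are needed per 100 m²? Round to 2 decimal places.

2.22 kg product A, 25.87 kg product B

Per-100 m² balance (a = product A, b = product B):
P₂O₅: 0.04·a + 0.07·b = 1.9
N: 0.17·a + 0.06·b = 1.93
From row1: a = (1.9 − 0.07·b) / 0.04.
Into row2: 0.17·(1.9 − 0.07·b)/0.04 + 0.06·b = 1.93 → b = 25.8737, a = 2.22105.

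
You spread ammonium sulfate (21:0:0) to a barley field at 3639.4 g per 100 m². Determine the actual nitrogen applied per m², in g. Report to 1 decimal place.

nitrogen per 100 m² = 3639.4 × 21% = 764.274 g.
Convert to per m²: 764.274 × 0.01 = 7.64274 g.

7.6 g N per sq m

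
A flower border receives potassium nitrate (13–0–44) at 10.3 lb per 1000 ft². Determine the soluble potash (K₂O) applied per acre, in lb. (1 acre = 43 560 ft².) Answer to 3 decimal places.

K₂O per 1000 ft² = 10.3 × 44% = 4.532 lb.
Convert to per acre: 4.532 × 43.56 = 197.4139 lb.

197.414 lb K₂O per acre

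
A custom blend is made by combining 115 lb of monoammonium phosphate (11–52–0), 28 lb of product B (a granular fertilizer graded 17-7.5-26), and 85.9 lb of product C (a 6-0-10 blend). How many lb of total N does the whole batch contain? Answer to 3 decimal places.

22.564 lb N

N mass = 11%×115 + 17%×28 + 6%×85.9 = 22.564 lb.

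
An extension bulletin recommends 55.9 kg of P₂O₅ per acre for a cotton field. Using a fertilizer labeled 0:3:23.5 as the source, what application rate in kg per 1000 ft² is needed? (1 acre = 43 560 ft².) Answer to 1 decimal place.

42.8 kg of product per thousand sq ft

Product per acre = 55.9 / 3% = 1863.33 kg.
Convert to per 1000 ft²: 1863.33 × 0.0229568 = 42.7762 kg.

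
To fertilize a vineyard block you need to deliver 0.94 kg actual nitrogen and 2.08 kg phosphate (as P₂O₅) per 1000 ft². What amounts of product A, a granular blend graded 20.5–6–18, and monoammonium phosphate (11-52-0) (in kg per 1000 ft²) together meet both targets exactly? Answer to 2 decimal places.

Let a = kg of product A, b = kg of monoammonium phosphate (per 1000 ft²).
N: 0.205·a + 0.11·b = 0.94
P₂O₅: 0.06·a + 0.52·b = 2.08
Eliminate a: (row1) − 0.205/0.06·(row2) → -1.66667·b = -6.16667, so b = 3.7.
Back-substitute: a = (0.94 − 0.11·3.7) / 0.205 = 2.6.

2.60 kg product A, 3.70 kg monoammonium phosphate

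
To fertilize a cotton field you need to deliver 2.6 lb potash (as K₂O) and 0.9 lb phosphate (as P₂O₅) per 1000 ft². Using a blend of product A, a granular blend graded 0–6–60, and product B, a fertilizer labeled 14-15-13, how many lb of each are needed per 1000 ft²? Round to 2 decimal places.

3.32 lb product A, 4.67 lb product B

Let a = lb of product A, b = lb of product B (per 1000 ft²).
K₂O: 0.6·a + 0.13·b = 2.6
P₂O₅: 0.06·a + 0.15·b = 0.9
Eliminate a: (row1) − 0.6/0.06·(row2) → -1.37·b = -6.4, so b = 4.67153.
Back-substitute: a = (2.6 − 0.13·4.67153) / 0.6 = 3.32117.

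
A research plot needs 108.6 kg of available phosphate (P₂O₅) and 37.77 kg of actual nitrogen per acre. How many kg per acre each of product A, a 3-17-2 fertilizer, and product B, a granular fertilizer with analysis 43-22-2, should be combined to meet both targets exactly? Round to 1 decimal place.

With a, b = kg per acre of product A and product B:
P₂O₅: 0.17·a + 0.22·b = 108.6
N: 0.03·a + 0.43·b = 37.77
Solving simultaneously: a = 577.272, b = 47.5624.

577.3 kg product A, 47.6 kg product B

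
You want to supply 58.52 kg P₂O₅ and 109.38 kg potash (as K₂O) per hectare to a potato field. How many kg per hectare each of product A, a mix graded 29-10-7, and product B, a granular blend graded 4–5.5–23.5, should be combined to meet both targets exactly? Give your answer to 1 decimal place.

393.7 kg product A, 348.2 kg product B

Per-hectare balance (a = product A, b = product B):
P₂O₅: 0.1·a + 0.055·b = 58.52
K₂O: 0.07·a + 0.235·b = 109.38
Eliminate b: (row1) − 0.055/0.235·(row2) → 0.083617·a = 32.9204, so a = 393.705.
Then b = (109.38 − 0.07·393.705) / 0.235 = 348.173.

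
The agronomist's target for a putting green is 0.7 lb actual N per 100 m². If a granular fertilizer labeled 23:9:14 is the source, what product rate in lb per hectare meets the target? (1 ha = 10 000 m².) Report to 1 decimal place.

304.3 lb of product per hectare

Product per 100 m² = 0.7 / 23% = 3.04348 lb.
Convert to per hectare: 3.04348 × 100 = 304.348 lb.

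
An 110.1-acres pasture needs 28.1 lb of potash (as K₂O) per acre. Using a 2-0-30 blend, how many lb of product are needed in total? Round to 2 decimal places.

Product per acre = 28.1 / 30% = 93.6667 lb.
Total product = 93.6667 × 110.1 = 10312.7 lb.

10312.70 lb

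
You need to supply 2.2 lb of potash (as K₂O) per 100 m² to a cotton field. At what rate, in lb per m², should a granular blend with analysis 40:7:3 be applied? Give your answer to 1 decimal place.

0.7 lb of product per sq m

Product per 100 m² = 2.2 / 3% = 73.3333 lb.
Convert to per m²: 73.3333 × 0.01 = 0.733333 lb.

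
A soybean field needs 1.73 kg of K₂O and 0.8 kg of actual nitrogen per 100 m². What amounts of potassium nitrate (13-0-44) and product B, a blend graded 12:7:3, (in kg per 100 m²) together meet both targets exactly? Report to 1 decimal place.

3.8 kg potassium nitrate, 2.6 kg product B

With a, b = kg per 100 m² of potassium nitrate and product B:
K₂O: 0.44·a + 0.03·b = 1.73
N: 0.13·a + 0.12·b = 0.8
Eliminate b: (row1) − 0.03/0.12·(row2) → 0.4075·a = 1.53, so a = 3.7546.
Then b = (0.8 − 0.13·3.7546) / 0.12 = 2.59918.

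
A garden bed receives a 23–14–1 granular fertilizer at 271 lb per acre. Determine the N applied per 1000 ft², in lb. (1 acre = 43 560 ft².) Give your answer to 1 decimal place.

nitrogen per acre = 271 × 23% = 62.33 lb.
Convert to per 1000 ft²: 62.33 × 0.0229568 = 1.4309 lb.

1.4 lb N per thousand sq ft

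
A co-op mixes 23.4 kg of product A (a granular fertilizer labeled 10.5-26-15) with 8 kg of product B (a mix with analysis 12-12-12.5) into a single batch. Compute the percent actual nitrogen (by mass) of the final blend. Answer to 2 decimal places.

Total mass = 23.4 + 8 = 31.4 kg.
N mass = 10.5%×23.4 + 12%×8 = 3.417 kg.
% N = 3.417 / 31.4 = 10.8822%.

10.88% N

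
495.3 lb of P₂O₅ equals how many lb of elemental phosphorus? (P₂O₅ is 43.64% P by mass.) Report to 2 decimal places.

216.15 lb P

P = 495.3 × 0.4364 = 216.149 lb.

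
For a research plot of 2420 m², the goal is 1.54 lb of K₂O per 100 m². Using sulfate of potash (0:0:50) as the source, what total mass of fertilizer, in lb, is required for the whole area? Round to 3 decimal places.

74.536 lb

Product per 100 m² = 1.54 / 50% = 3.08 lb.
Total product = 3.08 × 2420 / 100 = 74.536 lb.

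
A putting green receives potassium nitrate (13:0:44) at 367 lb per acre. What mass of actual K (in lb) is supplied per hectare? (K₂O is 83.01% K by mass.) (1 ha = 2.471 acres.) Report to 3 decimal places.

K₂O per acre = 367 × 44% = 161.48 lb.
Elemental K = 161.48 × 0.8301 = 134.045 lb per acre.
Convert to per hectare: 134.045 × 2.471 = 331.2241 lb.

331.224 lb K per hectare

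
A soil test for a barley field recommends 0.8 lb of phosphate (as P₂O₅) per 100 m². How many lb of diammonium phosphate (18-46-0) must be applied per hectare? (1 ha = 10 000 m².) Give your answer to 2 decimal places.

173.91 lb of product per hectare

Product per 100 m² = 0.8 / 46% = 1.73913 lb.
Convert to per hectare: 1.73913 × 100 = 173.913 lb.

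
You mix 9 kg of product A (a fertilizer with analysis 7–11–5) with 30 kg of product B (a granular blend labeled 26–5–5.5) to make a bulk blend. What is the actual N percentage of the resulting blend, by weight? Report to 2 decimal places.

Total mass = 9 + 30 = 39 kg.
N mass = 7%×9 + 26%×30 = 8.43 kg.
% N = 8.43 / 39 = 21.6154%.

21.62% N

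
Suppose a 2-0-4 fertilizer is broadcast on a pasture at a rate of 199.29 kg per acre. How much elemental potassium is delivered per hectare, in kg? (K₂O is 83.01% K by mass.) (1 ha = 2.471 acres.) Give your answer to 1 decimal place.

16.4 kg K per hectare

K₂O per acre = 199.29 × 4% = 7.9716 kg.
Elemental K = 7.9716 × 0.8301 = 6.61723 kg per acre.
Convert to per hectare: 6.61723 × 2.471 = 16.3512 kg.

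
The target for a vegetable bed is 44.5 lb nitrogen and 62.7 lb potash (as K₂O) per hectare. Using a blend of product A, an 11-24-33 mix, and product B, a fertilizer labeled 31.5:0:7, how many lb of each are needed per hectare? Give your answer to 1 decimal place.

172.8 lb product A, 80.9 lb product B

Let a = lb of product A, b = lb of product B (per hectare).
N: 0.11·a + 0.315·b = 44.5
K₂O: 0.33·a + 0.07·b = 62.7
Solving simultaneously: a = 172.836, b = 80.9143.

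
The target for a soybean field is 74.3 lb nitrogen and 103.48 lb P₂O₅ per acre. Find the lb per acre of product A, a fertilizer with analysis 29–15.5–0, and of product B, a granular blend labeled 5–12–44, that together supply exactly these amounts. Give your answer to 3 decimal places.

138.336 lb product A, 683.649 lb product B

With a, b = lb per acre of product A and product B:
N: 0.29·a + 0.05·b = 74.3
P₂O₅: 0.155·a + 0.12·b = 103.48
From row1: a = (74.3 − 0.05·b) / 0.29.
Into row2: 0.155·(74.3 − 0.05·b)/0.29 + 0.12·b = 103.48 → b = 683.6488, a = 138.3364.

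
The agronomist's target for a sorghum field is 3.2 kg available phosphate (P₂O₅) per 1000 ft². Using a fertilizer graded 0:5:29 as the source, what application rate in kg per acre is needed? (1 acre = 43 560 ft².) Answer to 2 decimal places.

Product per 1000 ft² = 3.2 / 5% = 64 kg.
Convert to per acre: 64 × 43.56 = 2787.84 kg.

2787.84 kg of product per acre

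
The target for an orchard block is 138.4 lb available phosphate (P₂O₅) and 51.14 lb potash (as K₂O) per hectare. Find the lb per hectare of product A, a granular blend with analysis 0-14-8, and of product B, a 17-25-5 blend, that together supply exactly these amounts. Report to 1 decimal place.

With a, b = lb per hectare of product A and product B:
P₂O₅: 0.14·a + 0.25·b = 138.4
K₂O: 0.08·a + 0.05·b = 51.14
Eliminate b: (row1) − 0.25/0.05·(row2) → -0.26·a = -117.3, so a = 451.154.
Then b = (51.14 − 0.08·451.154) / 0.05 = 300.954.

451.2 lb product A, 301.0 lb product B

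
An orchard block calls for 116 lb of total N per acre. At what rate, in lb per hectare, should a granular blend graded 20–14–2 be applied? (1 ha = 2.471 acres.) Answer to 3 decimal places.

1433.180 lb of product per hectare

Product per acre = 116 / 20% = 580 lb.
Convert to per hectare: 580 × 2.471 = 1433.18 lb.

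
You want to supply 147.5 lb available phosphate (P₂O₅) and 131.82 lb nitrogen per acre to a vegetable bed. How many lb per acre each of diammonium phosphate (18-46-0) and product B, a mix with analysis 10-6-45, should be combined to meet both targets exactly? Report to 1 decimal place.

Let a = lb of diammonium phosphate, b = lb of product B (per acre).
P₂O₅: 0.46·a + 0.06·b = 147.5
N: 0.18·a + 0.1·b = 131.82
Eliminate b: (row1) − 0.06/0.1·(row2) → 0.352·a = 68.408, so a = 194.341.
Then b = (131.82 − 0.18·194.341) / 0.1 = 968.386.

194.3 lb diammonium phosphate, 968.4 lb product B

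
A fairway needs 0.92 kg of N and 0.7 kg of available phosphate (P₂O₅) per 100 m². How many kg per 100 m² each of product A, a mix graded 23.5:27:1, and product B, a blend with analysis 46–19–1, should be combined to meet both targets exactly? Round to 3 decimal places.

1.850 kg product A, 1.055 kg product B

With a, b = kg per 100 m² of product A and product B:
N: 0.235·a + 0.46·b = 0.92
P₂O₅: 0.27·a + 0.19·b = 0.7
Eliminate b: (row1) − 0.46/0.19·(row2) → -0.418684·a = -0.774737, so a = 1.85041.
Then b = (0.7 − 0.27·1.85041) / 0.19 = 1.05468.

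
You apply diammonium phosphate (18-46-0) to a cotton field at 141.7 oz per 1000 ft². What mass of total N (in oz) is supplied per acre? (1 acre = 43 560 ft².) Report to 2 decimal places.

1111.04 oz N per acre

nitrogen per 1000 ft² = 141.7 × 18% = 25.506 oz.
Convert to per acre: 25.506 × 43.56 = 1111.041 oz.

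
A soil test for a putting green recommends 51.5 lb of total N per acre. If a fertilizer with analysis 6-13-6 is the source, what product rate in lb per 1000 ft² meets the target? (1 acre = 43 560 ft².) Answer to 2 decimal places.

19.70 lb of product per thousand sq ft

Product per acre = 51.5 / 6% = 858.333 lb.
Convert to per 1000 ft²: 858.333 × 0.0229568 = 19.7046 lb.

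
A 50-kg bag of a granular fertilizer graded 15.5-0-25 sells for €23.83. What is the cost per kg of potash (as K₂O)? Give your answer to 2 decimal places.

€1.91 per kg K₂O

K₂O in bag = 50 × 25% = 12.5 kg.
Cost per kg K₂O = €23.83 / 12.5 = €1.9064.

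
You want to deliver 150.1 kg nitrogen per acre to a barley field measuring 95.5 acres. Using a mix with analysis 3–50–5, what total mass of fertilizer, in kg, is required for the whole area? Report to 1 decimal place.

Product per acre = 150.1 / 3% = 5003.33 kg.
Total product = 5003.33 × 95.5 = 477818.33 kg.

477818.3 kg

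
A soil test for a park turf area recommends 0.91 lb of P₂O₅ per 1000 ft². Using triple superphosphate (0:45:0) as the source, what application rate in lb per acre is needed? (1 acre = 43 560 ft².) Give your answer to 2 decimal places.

88.09 lb of product per acre

Product per 1000 ft² = 0.91 / 45% = 2.02222 lb.
Convert to per acre: 2.02222 × 43.56 = 88.088 lb.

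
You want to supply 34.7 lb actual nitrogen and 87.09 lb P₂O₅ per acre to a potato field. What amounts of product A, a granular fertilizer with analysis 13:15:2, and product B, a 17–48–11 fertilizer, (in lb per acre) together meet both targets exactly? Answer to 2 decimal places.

50.15 lb product A, 165.76 lb product B

Let a = lb of product A, b = lb of product B (per acre).
N: 0.13·a + 0.17·b = 34.7
P₂O₅: 0.15·a + 0.48·b = 87.09
From row1: a = (34.7 − 0.17·b) / 0.13.
Into row2: 0.15·(34.7 − 0.17·b)/0.13 + 0.48·b = 87.09 → b = 165.764, a = 50.1545.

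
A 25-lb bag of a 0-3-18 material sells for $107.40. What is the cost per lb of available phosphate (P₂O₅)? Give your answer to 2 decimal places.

$143.20 per lb P₂O₅

P₂O₅ in bag = 25 × 3% = 0.75 lb.
Cost per lb P₂O₅ = $107.40 / 0.75 = $143.2000.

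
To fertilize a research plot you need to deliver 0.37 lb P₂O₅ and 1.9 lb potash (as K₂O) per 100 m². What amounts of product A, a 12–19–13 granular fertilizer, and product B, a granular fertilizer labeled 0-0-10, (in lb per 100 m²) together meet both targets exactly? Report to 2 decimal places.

1.95 lb product A, 16.47 lb product B

Per-100 m² balance (a = product A, b = product B):
P₂O₅: 0.19·a + 0·b = 0.37
K₂O: 0.13·a + 0.1·b = 1.9
Eliminate a: (row1) − 0.19/0.13·(row2) → -0.146154·b = -2.40692, so b = 16.4684.
Back-substitute: a = (0.37 − 0·16.4684) / 0.19 = 1.94737.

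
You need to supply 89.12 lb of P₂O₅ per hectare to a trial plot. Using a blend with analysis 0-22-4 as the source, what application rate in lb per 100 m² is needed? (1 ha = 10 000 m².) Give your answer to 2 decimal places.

Product per hectare = 89.12 / 22% = 405.091 lb.
Convert to per 100 m²: 405.091 × 0.01 = 4.05091 lb.

4.05 lb of product per hundred sq m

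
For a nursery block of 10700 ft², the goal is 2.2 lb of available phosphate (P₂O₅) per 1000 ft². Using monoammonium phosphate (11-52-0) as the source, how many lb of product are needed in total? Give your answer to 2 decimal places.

45.27 lb

Product per 1000 ft² = 2.2 / 52% = 4.23077 lb.
Total product = 4.23077 × 10700 / 1000 = 45.2692 lb.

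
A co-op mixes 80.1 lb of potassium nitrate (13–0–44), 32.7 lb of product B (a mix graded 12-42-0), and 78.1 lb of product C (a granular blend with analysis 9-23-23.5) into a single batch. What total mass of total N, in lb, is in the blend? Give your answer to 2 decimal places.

21.37 lb N

N mass = 13%×80.1 + 12%×32.7 + 9%×78.1 = 21.366 lb.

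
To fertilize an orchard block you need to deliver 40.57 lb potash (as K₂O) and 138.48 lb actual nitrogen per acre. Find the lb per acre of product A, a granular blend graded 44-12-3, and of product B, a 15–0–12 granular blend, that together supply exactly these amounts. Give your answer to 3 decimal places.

Let a = lb of product A, b = lb of product B (per acre).
K₂O: 0.03·a + 0.12·b = 40.57
N: 0.44·a + 0.15·b = 138.48
Solving simultaneously: a = 218.0559, b = 283.5694.

218.056 lb product A, 283.569 lb product B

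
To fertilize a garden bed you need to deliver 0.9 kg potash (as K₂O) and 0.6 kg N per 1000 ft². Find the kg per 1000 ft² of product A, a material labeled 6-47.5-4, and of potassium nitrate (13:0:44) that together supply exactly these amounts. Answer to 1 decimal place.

With a, b = kg per 1000 ft² of product A and potassium nitrate:
K₂O: 0.04·a + 0.44·b = 0.9
N: 0.06·a + 0.13·b = 0.6
Eliminate a: (row1) − 0.04/0.06·(row2) → 0.353333·b = 0.5, so b = 1.41509.
Back-substitute: a = (0.9 − 0.44·1.41509) / 0.04 = 6.93396.

6.9 kg product A, 1.4 kg potassium nitrate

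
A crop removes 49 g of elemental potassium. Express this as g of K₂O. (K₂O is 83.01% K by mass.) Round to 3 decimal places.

K₂O = 49 / 0.8301 = 59.02903 g.

59.029 g K₂O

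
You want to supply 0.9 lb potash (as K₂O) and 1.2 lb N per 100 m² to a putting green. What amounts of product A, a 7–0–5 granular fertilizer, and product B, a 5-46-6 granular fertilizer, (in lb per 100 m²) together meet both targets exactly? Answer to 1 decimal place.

15.9 lb product A, 1.8 lb product B

Per-100 m² balance (a = product A, b = product B):
K₂O: 0.05·a + 0.06·b = 0.9
N: 0.07·a + 0.05·b = 1.2
Solving simultaneously: a = 15.8824, b = 1.76471.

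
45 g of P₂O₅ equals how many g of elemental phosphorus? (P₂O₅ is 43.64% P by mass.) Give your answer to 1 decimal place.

19.6 g P

P = 45 × 0.4364 = 19.638 g.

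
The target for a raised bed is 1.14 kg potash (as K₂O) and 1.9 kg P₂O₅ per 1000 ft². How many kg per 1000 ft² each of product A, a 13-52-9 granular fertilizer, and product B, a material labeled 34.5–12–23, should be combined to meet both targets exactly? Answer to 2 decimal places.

With a, b = kg per 1000 ft² of product A and product B:
K₂O: 0.09·a + 0.23·b = 1.14
P₂O₅: 0.52·a + 0.12·b = 1.9
From row1: a = (1.14 − 0.23·b) / 0.09.
Into row2: 0.52·(1.14 − 0.23·b)/0.09 + 0.12·b = 1.9 → b = 3.87684, a = 2.75919.

2.76 kg product A, 3.88 kg product B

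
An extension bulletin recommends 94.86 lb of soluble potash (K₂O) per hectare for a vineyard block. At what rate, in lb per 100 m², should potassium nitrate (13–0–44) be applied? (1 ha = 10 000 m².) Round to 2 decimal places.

Product per hectare = 94.86 / 44% = 215.591 lb.
Convert to per 100 m²: 215.591 × 0.01 = 2.15591 lb.

2.16 lb of product per hundred sq m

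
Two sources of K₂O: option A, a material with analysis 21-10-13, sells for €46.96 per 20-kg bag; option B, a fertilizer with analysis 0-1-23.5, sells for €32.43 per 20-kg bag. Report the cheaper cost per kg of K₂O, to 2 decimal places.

option A: K₂O per bag = 20 × 13% = 2.6 kg; cost = 46.96 / 2.6 = €18.0615/kg K₂O.
option B: K₂O per bag = 20 × 23.5% = 4.7 kg; cost = 32.43 / 4.7 = €6.9000/kg K₂O.
option B is cheaper.

€6.90 per kg K₂O (option B)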